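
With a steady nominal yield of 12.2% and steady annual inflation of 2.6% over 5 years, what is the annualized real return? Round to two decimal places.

9.36%

With constant rates the annual real return is the same each year: (1+12.2%)/(1+2.6%) − 1 = 0.09357.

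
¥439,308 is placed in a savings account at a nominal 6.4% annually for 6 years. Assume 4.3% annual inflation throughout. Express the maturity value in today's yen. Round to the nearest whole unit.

¥495,123

Nominal value at maturity: ¥439,308 × (1 + 6.4%)^6 ≈ ¥637,410.
Price-level factor over 6 years: (1 + 4.3%)^6 ≈ 1.2873773104.
Dividing the nominal maturity value by the price-level factor gives the value in today's money.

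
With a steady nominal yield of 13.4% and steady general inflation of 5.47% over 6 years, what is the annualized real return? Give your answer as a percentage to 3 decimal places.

With constant rates the annual real return is the same each year: (1+13.4%)/(1+5.47%) − 1 = 0.07519.

7.519%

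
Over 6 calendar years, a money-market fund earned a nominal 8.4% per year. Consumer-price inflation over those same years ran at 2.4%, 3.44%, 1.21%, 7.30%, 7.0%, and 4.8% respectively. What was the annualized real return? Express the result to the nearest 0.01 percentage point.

3.90%

Cumulative inflation factor: 1.024 × 1.0344 × 1.0121 × 1.0730 × 1.070 × 1.048 ≈ 1.28990.
Nominal growth factor: 1.62247. Real growth factor = 1.62247 / 1.28990 ≈ 1.25782.
Annualized: 1.25782^(1/6) − 1 ≈ 0.03897.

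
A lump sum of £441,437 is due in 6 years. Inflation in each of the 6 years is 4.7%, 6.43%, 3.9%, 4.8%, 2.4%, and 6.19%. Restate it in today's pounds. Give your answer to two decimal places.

£334,578.15

Price-level factor over 6 years: 1.047 × 1.0643 × 1.039 × 1.048 × 1.024 × 1.0619 ≈ 1.3193838127.
Purchasing power today: £441,437 divided by that factor.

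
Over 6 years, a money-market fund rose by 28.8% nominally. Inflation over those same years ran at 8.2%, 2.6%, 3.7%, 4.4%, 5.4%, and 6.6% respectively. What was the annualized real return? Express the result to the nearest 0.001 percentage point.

Cumulative inflation factor: 1.082 × 1.026 × 1.037 × 1.044 × 1.054 × 1.066 ≈ 1.35037.
Nominal growth factor: 1.28800. Real growth factor = 1.28800 / 1.35037 ≈ 0.95382.
Annualized: 0.95382^(1/6) − 1 ≈ -0.00785.

-0.785%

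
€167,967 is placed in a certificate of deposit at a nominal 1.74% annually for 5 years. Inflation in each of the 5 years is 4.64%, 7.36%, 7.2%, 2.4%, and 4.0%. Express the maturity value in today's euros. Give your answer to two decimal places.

Nominal value at maturity: €167,967 × (1 + 1.74%)^5 ≈ €183,097.59.
Price-level factor over 5 years: 1.0464 × 1.0736 × 1.072 × 1.024 × 1.040 ≈ 1.2825323108.
The maturity value deflated by that factor is the answer in today's purchasing power.

€142,762.56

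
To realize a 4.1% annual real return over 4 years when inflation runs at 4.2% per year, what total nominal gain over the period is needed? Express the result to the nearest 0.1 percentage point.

38.4%

Required annual nominal rate: (1+4.1%)(1+4.2%) − 1 = 8.4722%.
Cumulative over 4 years: (1 + 0.084722)^4 − 1 ≈ 0.38444.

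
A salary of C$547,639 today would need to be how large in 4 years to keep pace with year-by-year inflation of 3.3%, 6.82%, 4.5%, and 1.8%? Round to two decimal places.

Cumulative price-level factor: 1.033 × 1.0682 × 1.045 × 1.018 ≈ 1.1738617828.
Multiplying C$547,639 by the price-level factor gives the future nominal sum.

C$642,852.49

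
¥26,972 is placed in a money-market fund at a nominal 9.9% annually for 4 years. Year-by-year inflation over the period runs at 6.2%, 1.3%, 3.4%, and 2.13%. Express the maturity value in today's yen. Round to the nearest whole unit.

¥34,633

Nominal value at maturity: ¥26,972 × (1 + 9.9%)^4 ≈ ¥39,346.
Price-level factor over 4 years: 1.062 × 1.013 × 1.034 × 1.0213 ≈ 1.1360771705.
Dividing the nominal maturity value by the price-level factor gives the value in today's money.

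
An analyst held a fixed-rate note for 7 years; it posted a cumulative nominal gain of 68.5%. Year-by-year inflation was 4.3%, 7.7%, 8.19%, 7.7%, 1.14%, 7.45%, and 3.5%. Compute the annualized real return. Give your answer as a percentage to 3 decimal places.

Cumulative inflation factor: 1.043 × 1.077 × 1.0819 × 1.077 × 1.0114 × 1.0745 × 1.035 ≈ 1.47222.
Nominal growth factor: 1.68500. Real growth factor = 1.68500 / 1.47222 ≈ 1.14453.
Annualized: 1.14453^(1/7) − 1 ≈ 0.01947.

1.947%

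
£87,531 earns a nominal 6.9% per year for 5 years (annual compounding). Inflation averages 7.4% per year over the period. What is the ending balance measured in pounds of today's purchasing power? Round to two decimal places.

Nominal value at maturity: £87,531 × (1 + 6.9%)^5 ≈ £122,194.15.
Price-level factor over 5 years: (1 + 7.4%)^5 ≈ 1.4289643919.
Dividing the nominal maturity value by the price-level factor gives the value in today's money.

£85,512.38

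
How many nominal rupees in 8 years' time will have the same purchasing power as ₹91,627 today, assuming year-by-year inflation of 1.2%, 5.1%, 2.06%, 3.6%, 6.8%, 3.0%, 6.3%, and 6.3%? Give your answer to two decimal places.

₹128,084.63

Cumulative price-level factor: 1.012 × 1.051 × 1.0206 × 1.036 × 1.068 × 1.030 × 1.063 × 1.063 ≈ 1.3978917905.
The nominal amount required is ₹91,627 scaled up by that factor.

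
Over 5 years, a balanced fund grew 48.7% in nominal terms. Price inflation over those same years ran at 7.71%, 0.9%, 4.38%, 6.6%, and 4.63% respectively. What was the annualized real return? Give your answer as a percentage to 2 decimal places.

3.28%

Cumulative inflation factor: 1.0771 × 1.009 × 1.0438 × 1.066 × 1.0463 ≈ 1.26525.
Nominal growth factor: 1.48700. Real growth factor = 1.48700 / 1.26525 ≈ 1.17526.
Annualized: 1.17526^(1/5) − 1 ≈ 0.03282.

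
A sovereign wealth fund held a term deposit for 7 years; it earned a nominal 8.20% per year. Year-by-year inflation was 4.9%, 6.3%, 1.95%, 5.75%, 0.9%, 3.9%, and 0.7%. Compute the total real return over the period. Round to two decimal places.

36.80%

Cumulative inflation factor: 1.049 × 1.063 × 1.0195 × 1.0575 × 1.009 × 1.039 × 1.007 ≈ 1.26915.
Nominal growth factor: 1.73616. Real growth factor = 1.73616 / 1.26915 ≈ 1.36798.
Total real return ≈ 36.7975%.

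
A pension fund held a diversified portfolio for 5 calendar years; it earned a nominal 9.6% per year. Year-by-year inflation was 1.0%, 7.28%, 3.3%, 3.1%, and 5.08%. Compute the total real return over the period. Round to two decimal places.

Cumulative inflation factor: 1.010 × 1.0728 × 1.033 × 1.031 × 1.0508 ≈ 1.21260.
Nominal growth factor: 1.58144. Real growth factor = 1.58144 / 1.21260 ≈ 1.30417.
Total real return ≈ 30.4168%.

30.42%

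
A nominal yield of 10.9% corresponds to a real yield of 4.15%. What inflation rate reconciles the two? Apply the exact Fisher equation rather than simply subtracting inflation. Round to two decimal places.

6.48%

From (1+r_nom) = (1+r_real)(1+π), we get 1+π = (1 + 10.9%)/(1 + 4.15%) = 1.109/1.0415 ≈ 1.06481.
So π ≈ 6.4810%.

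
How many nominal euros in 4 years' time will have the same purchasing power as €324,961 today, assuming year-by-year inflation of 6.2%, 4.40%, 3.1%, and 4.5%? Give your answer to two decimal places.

€388,178.26

Cumulative price-level factor: 1.062 × 1.0440 × 1.031 × 1.045 ≈ 1.1945380036.
The nominal amount required is €324,961 scaled up by that factor.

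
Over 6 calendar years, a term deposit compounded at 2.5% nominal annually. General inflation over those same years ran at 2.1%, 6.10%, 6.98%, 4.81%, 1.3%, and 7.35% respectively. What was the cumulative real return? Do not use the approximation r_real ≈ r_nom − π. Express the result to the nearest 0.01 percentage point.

Cumulative inflation factor: 1.021 × 1.0610 × 1.0698 × 1.0481 × 1.013 × 1.0735 ≈ 1.32086.
Nominal growth factor: 1.15969. Real growth factor = 1.15969 / 1.32086 ≈ 0.87798.
Total real return ≈ -12.2019%.

-12.20%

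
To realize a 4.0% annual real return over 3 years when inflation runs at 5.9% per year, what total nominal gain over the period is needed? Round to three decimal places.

33.594%

Required annual nominal rate: (1+4.0%)(1+5.9%) − 1 = 10.136%.
Cumulative over 3 years: (1 + 0.10136)^3 − 1 ≈ 0.33594.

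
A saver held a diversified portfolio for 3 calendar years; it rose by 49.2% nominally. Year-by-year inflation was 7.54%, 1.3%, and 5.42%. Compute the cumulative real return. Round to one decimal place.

Cumulative inflation factor: 1.0754 × 1.013 × 1.0542 ≈ 1.14842.
Nominal growth factor: 1.49200. Real growth factor = 1.49200 / 1.14842 ≈ 1.29917.
Total real return ≈ 29.9171%.

29.9%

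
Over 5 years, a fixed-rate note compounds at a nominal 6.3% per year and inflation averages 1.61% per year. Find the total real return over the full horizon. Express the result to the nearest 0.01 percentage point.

The annual real rate is (1+6.3%)/(1+1.61%) − 1 = 4.6157%.
Compounded over 5 years: (1 + 0.046157)^5 − 1 ≈ 0.25310.

25.31%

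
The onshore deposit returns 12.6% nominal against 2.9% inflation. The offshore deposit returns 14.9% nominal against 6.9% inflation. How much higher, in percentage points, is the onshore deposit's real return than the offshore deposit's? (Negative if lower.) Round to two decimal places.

The onshore deposit real return: 1.126/1.029 − 1 = 9.427%.
The offshore deposit real return: 1.149/1.069 − 1 = 7.484%.
Difference: 9.427 − 7.484 = 1.943 pp.

1.94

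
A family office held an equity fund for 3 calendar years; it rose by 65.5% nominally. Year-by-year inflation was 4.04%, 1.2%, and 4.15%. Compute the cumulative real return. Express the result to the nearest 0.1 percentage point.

50.9%

Cumulative inflation factor: 1.0404 × 1.012 × 1.0415 ≈ 1.09658.
Nominal growth factor: 1.65500. Real growth factor = 1.65500 / 1.09658 ≈ 1.50924.
Total real return ≈ 50.9238%.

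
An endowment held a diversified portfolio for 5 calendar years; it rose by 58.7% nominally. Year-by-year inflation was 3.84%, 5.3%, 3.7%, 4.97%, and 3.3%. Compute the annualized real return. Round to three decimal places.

Cumulative inflation factor: 1.0384 × 1.053 × 1.037 × 1.0497 × 1.033 ≈ 1.22952.
Nominal growth factor: 1.58700. Real growth factor = 1.58700 / 1.22952 ≈ 1.29074.
Annualized: 1.29074^(1/5) − 1 ≈ 0.05237.

5.237%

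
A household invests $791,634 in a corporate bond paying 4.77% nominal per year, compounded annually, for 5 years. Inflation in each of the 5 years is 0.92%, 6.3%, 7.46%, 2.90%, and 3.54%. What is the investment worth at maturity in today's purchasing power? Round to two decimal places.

$813,632.49

Nominal value at maturity: $791,634 × (1 + 4.77%)^5 ≈ $999,330.54.
Price-level factor over 5 years: 1.0092 × 1.063 × 1.0746 × 1.0290 × 1.0354 ≈ 1.2282333287.
The maturity value deflated by that factor is the answer in today's purchasing power.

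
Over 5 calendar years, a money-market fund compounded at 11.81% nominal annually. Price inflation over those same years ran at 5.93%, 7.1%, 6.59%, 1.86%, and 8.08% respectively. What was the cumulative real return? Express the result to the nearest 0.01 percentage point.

Cumulative inflation factor: 1.0593 × 1.071 × 1.0659 × 1.0186 × 1.0808 ≈ 1.33129.
Nominal growth factor: 1.74744. Real growth factor = 1.74744 / 1.33129 ≈ 1.31259.
Total real return ≈ 31.2591%.

31.26%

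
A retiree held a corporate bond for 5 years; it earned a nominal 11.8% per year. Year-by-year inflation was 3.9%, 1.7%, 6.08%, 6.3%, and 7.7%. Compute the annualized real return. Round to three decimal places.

Cumulative inflation factor: 1.039 × 1.017 × 1.0608 × 1.063 × 1.077 ≈ 1.28327.
Nominal growth factor: 1.74666. Real growth factor = 1.74666 / 1.28327 ≈ 1.36110.
Annualized: 1.36110^(1/5) − 1 ≈ 0.06360.

6.360%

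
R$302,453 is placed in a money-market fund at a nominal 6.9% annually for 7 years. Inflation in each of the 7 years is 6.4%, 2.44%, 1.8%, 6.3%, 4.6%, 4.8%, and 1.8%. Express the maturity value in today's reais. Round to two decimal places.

Nominal value at maturity: R$302,453 × (1 + 6.9%)^7 ≈ R$482,505.02.
Price-level factor over 7 years: 1.064 × 1.0244 × 1.018 × 1.063 × 1.046 × 1.048 × 1.018 ≈ 1.3162336377.
Dividing the nominal maturity value by the price-level factor gives the value in today's money.

R$366,580.07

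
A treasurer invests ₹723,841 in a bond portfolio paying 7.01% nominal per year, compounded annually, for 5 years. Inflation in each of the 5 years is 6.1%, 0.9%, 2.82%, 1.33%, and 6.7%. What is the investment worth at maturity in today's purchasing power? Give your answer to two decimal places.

₹853,450.60

Nominal value at maturity: ₹723,841 × (1 + 7.01%)^5 ≈ ₹1,015,698.94.
Price-level factor over 5 years: 1.061 × 1.009 × 1.0282 × 1.0133 × 1.067 ≈ 1.1901086499.
The maturity value deflated by that factor is the answer in today's purchasing power.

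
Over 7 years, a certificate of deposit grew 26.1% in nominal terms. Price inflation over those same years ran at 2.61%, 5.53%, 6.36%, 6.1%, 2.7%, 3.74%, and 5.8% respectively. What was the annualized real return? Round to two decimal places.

Cumulative inflation factor: 1.0261 × 1.0553 × 1.0636 × 1.061 × 1.027 × 1.0374 × 1.058 ≈ 1.37741.
Nominal growth factor: 1.26100. Real growth factor = 1.26100 / 1.37741 ≈ 0.91549.
Annualized: 0.91549^(1/7) − 1 ≈ -0.01253.

-1.25%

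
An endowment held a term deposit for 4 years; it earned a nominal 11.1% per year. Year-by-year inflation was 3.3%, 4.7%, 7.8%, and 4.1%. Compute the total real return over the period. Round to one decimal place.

25.5%

Cumulative inflation factor: 1.033 × 1.047 × 1.078 × 1.041 ≈ 1.21371.
Nominal growth factor: 1.52355. Real growth factor = 1.52355 / 1.21371 ≈ 1.25528.
Total real return ≈ 25.5277%.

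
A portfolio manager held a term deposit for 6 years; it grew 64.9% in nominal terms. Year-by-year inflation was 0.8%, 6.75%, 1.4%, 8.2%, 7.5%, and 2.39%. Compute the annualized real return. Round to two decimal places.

4.05%

Cumulative inflation factor: 1.008 × 1.0675 × 1.014 × 1.082 × 1.075 × 1.0239 ≈ 1.29945.
Nominal growth factor: 1.64900. Real growth factor = 1.64900 / 1.29945 ≈ 1.26900.
Annualized: 1.26900^(1/6) − 1 ≈ 0.04050.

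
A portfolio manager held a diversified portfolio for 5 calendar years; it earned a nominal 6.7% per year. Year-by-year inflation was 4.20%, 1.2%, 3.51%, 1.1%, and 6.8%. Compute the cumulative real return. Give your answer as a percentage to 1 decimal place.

17.3%

Cumulative inflation factor: 1.0420 × 1.012 × 1.0351 × 1.011 × 1.068 ≈ 1.17856.
Nominal growth factor: 1.38300. Real growth factor = 1.38300 / 1.17856 ≈ 1.17346.
Total real return ≈ 17.3462%.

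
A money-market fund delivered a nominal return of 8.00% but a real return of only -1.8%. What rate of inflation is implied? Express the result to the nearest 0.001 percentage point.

9.980%

From (1+r_nom) = (1+r_real)(1+π), we get 1+π = (1 + 8.00%)/(1 − 1.8%) = 1.0800/0.982 ≈ 1.09980.
So π ≈ 9.9796%.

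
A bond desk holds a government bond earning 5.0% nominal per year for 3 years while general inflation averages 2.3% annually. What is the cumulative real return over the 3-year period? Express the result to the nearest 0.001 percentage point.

The annual real rate is (1+5.0%)/(1+2.3%) − 1 = 2.6393%.
Compounded over 3 years: (1 + 0.026393)^3 − 1 ≈ 0.08129.

8.129%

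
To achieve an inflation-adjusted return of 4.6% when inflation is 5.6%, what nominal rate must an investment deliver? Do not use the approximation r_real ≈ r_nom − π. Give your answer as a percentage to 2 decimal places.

10.46%

By the Fisher equation, 1 + r_nom = (1 + 4.6%)(1 + 5.6%) = 1.046 × 1.056 = 1.104576.
So r_nom = 10.4576%.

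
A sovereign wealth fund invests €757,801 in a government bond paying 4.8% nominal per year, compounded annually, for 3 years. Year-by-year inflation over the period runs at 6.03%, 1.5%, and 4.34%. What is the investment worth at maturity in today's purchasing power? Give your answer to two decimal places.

€776,771.68

Nominal value at maturity: €757,801 × (1 + 4.8%)^3 ≈ €872,246.07.
Price-level factor over 3 years: 1.0603 × 1.015 × 1.0434 = 1.1229117753.
Dividing the nominal maturity value by the price-level factor gives the value in today's money.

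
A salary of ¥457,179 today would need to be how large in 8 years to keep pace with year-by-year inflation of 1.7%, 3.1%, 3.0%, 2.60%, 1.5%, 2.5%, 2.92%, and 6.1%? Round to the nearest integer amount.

¥575,514

Cumulative price-level factor: 1.017 × 1.031 × 1.030 × 1.0260 × 1.015 × 1.025 × 1.0292 × 1.061 ≈ 1.2588363434.
Multiplying ¥457,179 by the price-level factor gives the future nominal sum.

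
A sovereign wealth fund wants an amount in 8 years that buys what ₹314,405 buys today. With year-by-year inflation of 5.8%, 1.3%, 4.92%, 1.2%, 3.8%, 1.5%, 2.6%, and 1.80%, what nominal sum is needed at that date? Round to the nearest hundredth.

₹393,714.93

Cumulative price-level factor: 1.058 × 1.013 × 1.0492 × 1.012 × 1.038 × 1.015 × 1.026 × 1.0180 ≈ 1.2522540416.
The nominal amount required is ₹314,405 scaled up by that factor.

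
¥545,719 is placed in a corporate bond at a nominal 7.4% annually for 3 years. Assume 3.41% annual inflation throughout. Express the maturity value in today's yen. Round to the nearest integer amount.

Nominal value at maturity: ¥545,719 × (1 + 7.4%)^3 ≈ ¥676,055.
Price-level factor over 3 years: (1 + 3.41%)^3 ≈ 1.1058280818.
The maturity value deflated by that factor is the answer in today's purchasing power.

¥611,356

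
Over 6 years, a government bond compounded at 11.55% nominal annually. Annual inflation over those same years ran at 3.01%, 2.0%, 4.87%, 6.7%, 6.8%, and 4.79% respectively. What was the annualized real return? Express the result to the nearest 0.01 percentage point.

6.56%

Cumulative inflation factor: 1.0301 × 1.020 × 1.0487 × 1.067 × 1.068 × 1.0479 ≈ 1.31579.
Nominal growth factor: 1.92671. Real growth factor = 1.92671 / 1.31579 ≈ 1.46430.
Annualized: 1.46430^(1/6) − 1 ≈ 0.06563.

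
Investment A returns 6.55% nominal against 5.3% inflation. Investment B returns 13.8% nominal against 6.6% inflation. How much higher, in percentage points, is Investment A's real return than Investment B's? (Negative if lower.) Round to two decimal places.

-5.57

Investment A real return: 1.0655/1.053 − 1 = 1.187%.
Investment B real return: 1.138/1.066 − 1 = 6.754%.
Difference: 1.187 − 6.754 = -5.567 pp.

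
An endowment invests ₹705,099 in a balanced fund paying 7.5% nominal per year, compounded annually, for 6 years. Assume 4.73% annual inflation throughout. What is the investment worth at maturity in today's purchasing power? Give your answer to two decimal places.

Nominal value at maturity: ₹705,099 × (1 + 7.5%)^6 ≈ ₹1,088,180.36.
Price-level factor over 6 years: (1 + 4.73%)^6 ≈ 1.3195523401.
Dividing the nominal maturity value by the price-level factor gives the value in today's money.

₹824,658.73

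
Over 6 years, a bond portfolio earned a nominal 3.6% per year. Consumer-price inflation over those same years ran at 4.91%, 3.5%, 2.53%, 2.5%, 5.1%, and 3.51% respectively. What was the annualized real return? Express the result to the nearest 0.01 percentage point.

Cumulative inflation factor: 1.0491 × 1.035 × 1.0253 × 1.025 × 1.051 × 1.0351 ≈ 1.24142.
Nominal growth factor: 1.23640. Real growth factor = 1.23640 / 1.24142 ≈ 0.99596.
Annualized: 0.99596^(1/6) − 1 ≈ -0.00067.

-0.07%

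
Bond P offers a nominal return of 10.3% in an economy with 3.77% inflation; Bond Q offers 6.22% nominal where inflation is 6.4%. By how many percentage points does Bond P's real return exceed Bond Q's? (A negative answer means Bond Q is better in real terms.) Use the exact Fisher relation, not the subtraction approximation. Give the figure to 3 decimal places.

Bond P real return: 1.103/1.0377 − 1 = 6.2928%.
Bond Q real return: 1.0622/1.064 − 1 = -0.1692%.
Difference: 6.2928 − (-0.1692) = 6.4620 pp.

6.462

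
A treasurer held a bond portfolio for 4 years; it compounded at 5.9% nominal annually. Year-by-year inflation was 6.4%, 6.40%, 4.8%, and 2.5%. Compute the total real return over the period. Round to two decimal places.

Cumulative inflation factor: 1.064 × 1.0640 × 1.048 × 1.025 ≈ 1.21610.
Nominal growth factor: 1.25772. Real growth factor = 1.25772 / 1.21610 ≈ 1.03423.
Total real return ≈ 3.4226%.

3.42%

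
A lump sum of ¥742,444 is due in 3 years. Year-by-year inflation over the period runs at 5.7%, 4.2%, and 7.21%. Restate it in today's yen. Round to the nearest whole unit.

Price-level factor over 3 years: 1.057 × 1.042 × 1.0721 = 1.1808045074.
Purchasing power today: ¥742,444 divided by that factor.

¥628,761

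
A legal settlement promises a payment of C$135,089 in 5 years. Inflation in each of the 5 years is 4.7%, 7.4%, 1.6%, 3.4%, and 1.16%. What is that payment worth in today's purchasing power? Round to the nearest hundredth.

C$113,043.59

Price-level factor over 5 years: 1.047 × 1.074 × 1.016 × 1.034 × 1.0116 ≈ 1.1950168540.
Purchasing power today: C$135,089 divided by that factor.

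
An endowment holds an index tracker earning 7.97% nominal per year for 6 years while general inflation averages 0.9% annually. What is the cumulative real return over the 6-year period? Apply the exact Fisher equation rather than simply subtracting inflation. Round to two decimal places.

50.13%

The annual real rate is (1+7.97%)/(1+0.9%) − 1 = 7.0069%.
Compounded over 6 years: (1 + 0.070069)^6 − 1 ≈ 0.50131.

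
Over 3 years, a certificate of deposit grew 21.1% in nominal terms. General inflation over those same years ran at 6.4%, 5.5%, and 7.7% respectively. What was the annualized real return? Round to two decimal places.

Cumulative inflation factor: 1.064 × 1.055 × 1.077 ≈ 1.20895.
Nominal growth factor: 1.21100. Real growth factor = 1.21100 / 1.20895 ≈ 1.00169.
Annualized: 1.00169^(1/3) − 1 ≈ 0.00056.

0.06%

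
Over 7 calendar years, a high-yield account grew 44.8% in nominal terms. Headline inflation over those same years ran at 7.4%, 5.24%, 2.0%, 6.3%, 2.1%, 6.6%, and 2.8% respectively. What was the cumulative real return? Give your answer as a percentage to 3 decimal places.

5.602%

Cumulative inflation factor: 1.074 × 1.0524 × 1.020 × 1.063 × 1.021 × 1.066 × 1.028 ≈ 1.37118.
Nominal growth factor: 1.44800. Real growth factor = 1.44800 / 1.37118 ≈ 1.05602.
Total real return ≈ 5.6024%.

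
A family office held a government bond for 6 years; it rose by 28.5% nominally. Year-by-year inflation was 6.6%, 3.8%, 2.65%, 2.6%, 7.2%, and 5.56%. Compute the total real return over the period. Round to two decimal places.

Cumulative inflation factor: 1.066 × 1.038 × 1.0265 × 1.026 × 1.072 × 1.0556 ≈ 1.31873.
Nominal growth factor: 1.28500. Real growth factor = 1.28500 / 1.31873 ≈ 0.97442.
Total real return ≈ -2.5576%.

-2.56%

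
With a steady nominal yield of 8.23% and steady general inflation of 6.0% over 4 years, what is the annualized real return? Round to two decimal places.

2.10%

With constant rates the annual real return is the same each year: (1+8.23%)/(1+6.0%) − 1 = 0.02104.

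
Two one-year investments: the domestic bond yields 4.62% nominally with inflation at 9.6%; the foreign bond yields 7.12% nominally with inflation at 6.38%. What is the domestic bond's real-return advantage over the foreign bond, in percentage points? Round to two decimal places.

The domestic bond real return: 1.0462/1.096 − 1 = -4.544%.
The foreign bond real return: 1.0712/1.0638 − 1 = 0.696%.
Difference: -4.544 − 0.696 = -5.240 pp.

-5.24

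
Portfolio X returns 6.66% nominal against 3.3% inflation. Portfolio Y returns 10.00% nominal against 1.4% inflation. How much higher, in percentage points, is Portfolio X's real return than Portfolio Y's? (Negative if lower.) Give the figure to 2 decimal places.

-5.23

Portfolio X real return: 1.0666/1.033 − 1 = 3.253%.
Portfolio Y real return: 1.1000/1.014 − 1 = 8.481%.
Difference: 3.253 − 8.481 = -5.228 pp.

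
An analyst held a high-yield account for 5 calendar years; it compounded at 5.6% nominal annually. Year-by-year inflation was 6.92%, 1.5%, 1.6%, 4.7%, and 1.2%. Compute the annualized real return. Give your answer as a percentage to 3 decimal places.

2.366%

Cumulative inflation factor: 1.0692 × 1.015 × 1.016 × 1.047 × 1.012 ≈ 1.16828.
Nominal growth factor: 1.31317. Real growth factor = 1.31317 / 1.16828 ≈ 1.12402.
Annualized: 1.12402^(1/5) − 1 ≈ 0.02366.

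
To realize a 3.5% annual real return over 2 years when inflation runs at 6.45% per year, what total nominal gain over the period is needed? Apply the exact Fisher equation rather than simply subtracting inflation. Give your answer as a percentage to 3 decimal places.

21.387%

Required annual nominal rate: (1+3.5%)(1+6.45%) − 1 = 10.17575%.
Cumulative over 2 years: (1 + 0.1017575)^2 − 1 ≈ 0.21387.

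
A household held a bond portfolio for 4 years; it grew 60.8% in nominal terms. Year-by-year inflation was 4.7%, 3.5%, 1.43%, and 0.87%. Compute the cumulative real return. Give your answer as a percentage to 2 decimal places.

45.03%

Cumulative inflation factor: 1.047 × 1.035 × 1.0143 × 1.0087 ≈ 1.10870.
Nominal growth factor: 1.60800. Real growth factor = 1.60800 / 1.10870 ≈ 1.45034.
Total real return ≈ 45.0342%.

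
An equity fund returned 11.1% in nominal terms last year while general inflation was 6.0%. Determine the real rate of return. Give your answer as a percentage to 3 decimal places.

4.811%

Real return via the Fisher equation: (1 + 11.1%)/(1 + 6.0%) − 1 = 1.111/1.060 − 1 ≈ 0.04811.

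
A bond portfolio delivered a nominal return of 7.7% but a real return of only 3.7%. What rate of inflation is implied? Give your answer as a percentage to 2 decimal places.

3.86%

From (1+r_nom) = (1+r_real)(1+π), we get 1+π = (1 + 7.7%)/(1 + 3.7%) = 1.077/1.037 ≈ 1.03857.
So π ≈ 3.8573%.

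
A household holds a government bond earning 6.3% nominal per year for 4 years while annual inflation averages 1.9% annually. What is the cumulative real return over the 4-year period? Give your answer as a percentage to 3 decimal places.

18.423%

The annual real rate is (1+6.3%)/(1+1.9%) − 1 = 4.3180%.
Compounded over 4 years: (1 + 0.043180)^4 − 1 ≈ 0.18423.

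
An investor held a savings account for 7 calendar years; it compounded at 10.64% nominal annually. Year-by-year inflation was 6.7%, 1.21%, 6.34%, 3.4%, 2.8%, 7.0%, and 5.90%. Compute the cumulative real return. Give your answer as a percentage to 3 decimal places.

46.726%

Cumulative inflation factor: 1.067 × 1.0121 × 1.0634 × 1.034 × 1.028 × 1.070 × 1.0590 ≈ 1.38318.
Nominal growth factor: 2.02948. Real growth factor = 2.02948 / 1.38318 ≈ 1.46726.
Total real return ≈ 46.7261%.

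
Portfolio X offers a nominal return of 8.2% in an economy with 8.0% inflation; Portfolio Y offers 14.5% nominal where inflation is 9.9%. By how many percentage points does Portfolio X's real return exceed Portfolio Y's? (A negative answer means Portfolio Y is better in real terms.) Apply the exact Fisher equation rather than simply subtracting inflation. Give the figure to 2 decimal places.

Portfolio X real return: 1.082/1.080 − 1 = 0.185%.
Portfolio Y real return: 1.145/1.099 − 1 = 4.186%.
Difference: 0.185 − 4.186 = -4.001 pp.

-4.00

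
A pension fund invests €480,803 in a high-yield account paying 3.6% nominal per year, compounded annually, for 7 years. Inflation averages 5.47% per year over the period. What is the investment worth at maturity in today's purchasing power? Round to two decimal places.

Nominal value at maturity: €480,803 × (1 + 3.6%)^7 ≈ €615,864.91.
Price-level factor over 7 years: (1 + 5.47%)^7 ≈ 1.4517860602.
Dividing the nominal maturity value by the price-level factor gives the value in today's money.

€424,211.89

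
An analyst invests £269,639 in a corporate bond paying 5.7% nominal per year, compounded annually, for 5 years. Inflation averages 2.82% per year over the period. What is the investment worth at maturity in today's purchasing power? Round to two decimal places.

Nominal value at maturity: £269,639 × (1 + 5.7%)^5 ≈ £355,760.43.
Price-level factor over 5 years: (1 + 2.82%)^5 ≈ 1.1491798375.
Dividing the nominal maturity value by the price-level factor gives the value in today's money.

£309,577.68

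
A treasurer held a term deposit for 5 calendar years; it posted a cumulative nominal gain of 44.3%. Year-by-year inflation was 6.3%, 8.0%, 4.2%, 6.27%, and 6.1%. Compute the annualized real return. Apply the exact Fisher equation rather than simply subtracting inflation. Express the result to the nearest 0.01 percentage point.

Cumulative inflation factor: 1.063 × 1.080 × 1.042 × 1.0627 × 1.061 ≈ 1.34881.
Nominal growth factor: 1.44300. Real growth factor = 1.44300 / 1.34881 ≈ 1.06983.
Annualized: 1.06983^(1/5) − 1 ≈ 0.01359.

1.36%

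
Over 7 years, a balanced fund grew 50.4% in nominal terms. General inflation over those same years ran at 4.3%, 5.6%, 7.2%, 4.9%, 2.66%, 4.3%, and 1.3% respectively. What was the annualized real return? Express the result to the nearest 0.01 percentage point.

Cumulative inflation factor: 1.043 × 1.056 × 1.072 × 1.049 × 1.0266 × 1.043 × 1.013 ≈ 1.34343.
Nominal growth factor: 1.50400. Real growth factor = 1.50400 / 1.34343 ≈ 1.11953.
Annualized: 1.11953^(1/7) − 1 ≈ 0.01626.

1.63%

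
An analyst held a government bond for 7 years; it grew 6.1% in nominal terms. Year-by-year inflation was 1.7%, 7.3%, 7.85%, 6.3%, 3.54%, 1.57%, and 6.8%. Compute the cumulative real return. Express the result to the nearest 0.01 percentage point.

-24.49%

Cumulative inflation factor: 1.017 × 1.073 × 1.0785 × 1.063 × 1.0354 × 1.0157 × 1.068 ≈ 1.40514.
Nominal growth factor: 1.06100. Real growth factor = 1.06100 / 1.40514 ≈ 0.75509.
Total real return ≈ -24.4914%.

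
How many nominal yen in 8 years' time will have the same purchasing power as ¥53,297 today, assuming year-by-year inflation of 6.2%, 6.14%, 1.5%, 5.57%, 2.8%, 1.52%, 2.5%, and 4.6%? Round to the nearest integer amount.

¥72,030

Cumulative price-level factor: 1.062 × 1.0614 × 1.015 × 1.0557 × 1.028 × 1.0152 × 1.025 × 1.046 ≈ 1.3514825343.
Multiplying ¥53,297 by the price-level factor gives the future nominal sum.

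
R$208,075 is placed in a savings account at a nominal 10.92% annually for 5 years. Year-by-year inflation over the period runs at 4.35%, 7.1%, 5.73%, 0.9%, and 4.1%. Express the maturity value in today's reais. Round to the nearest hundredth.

Nominal value at maturity: R$208,075 × (1 + 10.92%)^5 ≈ R$349,356.81.
Price-level factor over 5 years: 1.0435 × 1.071 × 1.0573 × 1.009 × 1.041 ≈ 1.2411436572.
Dividing the nominal maturity value by the price-level factor gives the value in today's money.

R$281,479.75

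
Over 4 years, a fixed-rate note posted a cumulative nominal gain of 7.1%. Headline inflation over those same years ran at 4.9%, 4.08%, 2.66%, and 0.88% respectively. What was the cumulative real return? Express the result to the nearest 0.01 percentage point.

Cumulative inflation factor: 1.049 × 1.0408 × 1.0266 × 1.0088 ≈ 1.13070.
Nominal growth factor: 1.07100. Real growth factor = 1.07100 / 1.13070 ≈ 0.94720.
Total real return ≈ -5.2803%.

-5.28%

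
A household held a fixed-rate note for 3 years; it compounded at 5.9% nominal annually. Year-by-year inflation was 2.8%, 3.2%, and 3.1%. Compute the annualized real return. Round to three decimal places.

2.782%

Cumulative inflation factor: 1.028 × 1.032 × 1.031 ≈ 1.09378.
Nominal growth factor: 1.18765. Real growth factor = 1.18765 / 1.09378 ≈ 1.08582.
Annualized: 1.08582^(1/3) − 1 ≈ 0.02782.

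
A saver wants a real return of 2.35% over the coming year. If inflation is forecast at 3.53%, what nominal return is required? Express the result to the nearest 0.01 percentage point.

By the Fisher equation, 1 + r_nom = (1 + 2.35%)(1 + 3.53%) = 1.0235 × 1.0353 = 1.05962955.
So r_nom = 5.962955%.

5.96%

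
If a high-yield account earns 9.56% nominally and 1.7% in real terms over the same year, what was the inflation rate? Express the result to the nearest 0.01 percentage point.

7.73%

From (1+r_nom) = (1+r_real)(1+π), we get 1+π = (1 + 9.56%)/(1 + 1.7%) = 1.0956/1.017 ≈ 1.07729.
So π ≈ 7.7286%.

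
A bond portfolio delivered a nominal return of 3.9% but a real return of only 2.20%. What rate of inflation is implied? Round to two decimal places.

1.66%

From (1+r_nom) = (1+r_real)(1+π), we get 1+π = (1 + 3.9%)/(1 + 2.20%) = 1.039/1.0220 ≈ 1.01663.
So π ≈ 1.6634%.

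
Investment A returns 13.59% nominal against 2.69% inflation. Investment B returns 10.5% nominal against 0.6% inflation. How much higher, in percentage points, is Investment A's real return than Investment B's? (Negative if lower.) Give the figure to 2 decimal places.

Investment A real return: 1.1359/1.0269 − 1 = 10.614%.
Investment B real return: 1.105/1.006 − 1 = 9.841%.
Difference: 10.614 − 9.841 = 0.773 pp.

0.77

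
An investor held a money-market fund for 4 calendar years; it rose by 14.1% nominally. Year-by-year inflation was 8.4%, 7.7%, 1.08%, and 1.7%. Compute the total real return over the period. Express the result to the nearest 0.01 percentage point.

Cumulative inflation factor: 1.084 × 1.077 × 1.0108 × 1.017 ≈ 1.20014.
Nominal growth factor: 1.14100. Real growth factor = 1.14100 / 1.20014 ≈ 0.95072.
Total real return ≈ -4.9276%.

-4.93%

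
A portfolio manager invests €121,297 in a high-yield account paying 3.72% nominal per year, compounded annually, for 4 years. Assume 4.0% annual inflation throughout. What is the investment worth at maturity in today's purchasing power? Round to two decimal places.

Nominal value at maturity: €121,297 × (1 + 3.72%)^4 ≈ €140,378.34.
Price-level factor over 4 years: (1 + 4.0%)^4 = 1.16985856.
The maturity value deflated by that factor is the answer in today's purchasing power.

€119,995.99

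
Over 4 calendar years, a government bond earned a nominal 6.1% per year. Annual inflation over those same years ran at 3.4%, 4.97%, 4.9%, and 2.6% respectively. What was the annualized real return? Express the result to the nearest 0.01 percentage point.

2.06%

Cumulative inflation factor: 1.034 × 1.0497 × 1.049 × 1.026 ≈ 1.16818.
Nominal growth factor: 1.26725. Real growth factor = 1.26725 / 1.16818 ≈ 1.08481.
Annualized: 1.08481^(1/4) − 1 ≈ 0.02056.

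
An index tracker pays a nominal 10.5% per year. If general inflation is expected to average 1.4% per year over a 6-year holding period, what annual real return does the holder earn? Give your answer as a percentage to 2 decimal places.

8.97%

With constant rates the annual real return is the same each year: (1+10.5%)/(1+1.4%) − 1 = 0.08974.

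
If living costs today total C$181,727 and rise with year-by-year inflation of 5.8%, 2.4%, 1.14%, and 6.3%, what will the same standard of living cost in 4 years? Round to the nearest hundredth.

Cumulative price-level factor: 1.058 × 1.024 × 1.0114 × 1.063 ≈ 1.1647744569.
Multiplying C$181,727 by the price-level factor gives the future nominal sum.

C$211,670.97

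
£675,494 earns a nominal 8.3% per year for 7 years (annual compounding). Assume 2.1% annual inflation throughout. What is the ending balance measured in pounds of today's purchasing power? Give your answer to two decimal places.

£1,020,564.59

Nominal value at maturity: £675,494 × (1 + 8.3%)^7 ≈ £1,180,376.87.
Price-level factor over 7 years: (1 + 2.1%)^7 ≈ 1.1565920282.
Dividing the nominal maturity value by the price-level factor gives the value in today's money.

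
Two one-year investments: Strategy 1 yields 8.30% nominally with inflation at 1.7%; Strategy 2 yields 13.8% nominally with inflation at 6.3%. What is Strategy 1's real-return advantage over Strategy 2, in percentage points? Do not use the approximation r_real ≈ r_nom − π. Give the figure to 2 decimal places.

-0.57

Strategy 1 real return: 1.0830/1.017 − 1 = 6.490%.
Strategy 2 real return: 1.138/1.063 − 1 = 7.056%.
Difference: 6.490 − 7.056 = -0.566 pp.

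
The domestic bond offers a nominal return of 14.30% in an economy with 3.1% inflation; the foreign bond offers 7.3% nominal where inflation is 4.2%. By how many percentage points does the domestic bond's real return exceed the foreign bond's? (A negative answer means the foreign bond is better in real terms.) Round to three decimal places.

The domestic bond real return: 1.1430/1.031 − 1 = 10.8632%.
The foreign bond real return: 1.073/1.042 − 1 = 2.9750%.
Difference: 10.8632 − 2.9750 = 7.8882 pp.

7.888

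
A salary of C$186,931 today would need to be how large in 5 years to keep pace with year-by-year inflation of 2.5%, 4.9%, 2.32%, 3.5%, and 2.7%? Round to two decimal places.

Cumulative price-level factor: 1.025 × 1.049 × 1.0232 × 1.035 × 1.027 ≈ 1.1694204345.
Multiplying C$186,931 by the price-level factor gives the future nominal sum.

C$218,600.93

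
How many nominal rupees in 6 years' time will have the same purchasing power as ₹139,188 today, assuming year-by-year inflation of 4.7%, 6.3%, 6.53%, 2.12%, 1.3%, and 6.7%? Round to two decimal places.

₹182,153.84

Cumulative price-level factor: 1.047 × 1.063 × 1.0653 × 1.0212 × 1.013 × 1.067 ≈ 1.3086892776.
Multiplying ₹139,188 by the price-level factor gives the future nominal sum.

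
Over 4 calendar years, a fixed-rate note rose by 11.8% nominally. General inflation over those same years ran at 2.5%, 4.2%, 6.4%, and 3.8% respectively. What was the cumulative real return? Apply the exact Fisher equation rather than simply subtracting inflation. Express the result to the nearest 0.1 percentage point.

Cumulative inflation factor: 1.025 × 1.042 × 1.064 × 1.038 ≈ 1.17959.
Nominal growth factor: 1.11800. Real growth factor = 1.11800 / 1.17959 ≈ 0.94779.
Total real return ≈ -5.2212%.

-5.2%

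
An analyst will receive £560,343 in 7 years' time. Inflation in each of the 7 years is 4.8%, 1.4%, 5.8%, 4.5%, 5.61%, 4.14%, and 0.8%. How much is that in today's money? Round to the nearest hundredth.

£430,199.21

Price-level factor over 7 years: 1.048 × 1.014 × 1.058 × 1.045 × 1.0561 × 1.0414 × 1.008 ≈ 1.3025198300.
Purchasing power today: £560,343 divided by that factor.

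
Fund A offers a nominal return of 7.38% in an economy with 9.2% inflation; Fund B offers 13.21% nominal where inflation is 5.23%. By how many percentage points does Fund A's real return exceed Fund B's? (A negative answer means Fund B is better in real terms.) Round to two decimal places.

Fund A real return: 1.0738/1.092 − 1 = -1.667%.
Fund B real return: 1.1321/1.0523 − 1 = 7.583%.
Difference: -1.667 − 7.583 = -9.250 pp.

-9.25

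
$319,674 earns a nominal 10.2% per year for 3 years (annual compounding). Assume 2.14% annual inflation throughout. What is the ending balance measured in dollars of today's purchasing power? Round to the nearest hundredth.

$401,480.58

Nominal value at maturity: $319,674 × (1 + 10.2%)^3 ≈ $427,811.15.
Price-level factor over 3 years: (1 + 2.14%)^3 ≈ 1.0655836803.
The maturity value deflated by that factor is the answer in today's purchasing power.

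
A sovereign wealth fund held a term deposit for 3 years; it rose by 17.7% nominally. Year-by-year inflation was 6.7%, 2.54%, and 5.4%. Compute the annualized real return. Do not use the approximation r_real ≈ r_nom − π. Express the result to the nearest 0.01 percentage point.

0.68%

Cumulative inflation factor: 1.067 × 1.0254 × 1.054 ≈ 1.15318.
Nominal growth factor: 1.17700. Real growth factor = 1.17700 / 1.15318 ≈ 1.02065.
Annualized: 1.02065^(1/3) − 1 ≈ 0.00684.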